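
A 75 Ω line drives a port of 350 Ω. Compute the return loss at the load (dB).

RL ≈ 3.78 dB

Γ = (350 − 75)/(350 + 75) = 0.647
RL = −20·log₁₀|Γ| = −20·log₁₀(0.647)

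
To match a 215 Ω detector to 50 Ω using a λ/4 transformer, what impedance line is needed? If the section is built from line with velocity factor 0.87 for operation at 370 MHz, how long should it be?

Z_qwt ≈ 104 Ω; length ≈ 17.6 cm

Z_qwt = √(Z_0·R_L) = √(50 × 215) = √10750
λ = 0.87·c/f = 0.705 m, so l = λ/4 = 0.176 m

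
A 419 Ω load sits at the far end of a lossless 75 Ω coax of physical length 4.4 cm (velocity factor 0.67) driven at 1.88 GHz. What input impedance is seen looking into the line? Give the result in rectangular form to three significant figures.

Z_in ≈ 44.5 + j108 Ω

λ = v/f = 0.67·c / 1.88 GHz = 0.107 m
βl = 2π·l/λ = 2π × 0.412 = 148°
tan(βl) = tan(148°) = -0.621
Z_in = Z_0·(Z_L + jZ_0·tanβl)/(Z_0 + jZ_L·tanβl)
     = 75·(419 − j46.6)/(75 − j260)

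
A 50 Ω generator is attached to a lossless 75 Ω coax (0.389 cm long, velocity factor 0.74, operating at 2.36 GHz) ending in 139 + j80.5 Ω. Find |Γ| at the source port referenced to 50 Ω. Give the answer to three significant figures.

|Γ| ≈ 0.596

λ = v/f = 0.74·c / 2.36 GHz = 0.0941 m
βl = 2π·l/λ = 2π × 0.0414 = 14.9°
tan(βl) = 0.266
Z_in = Z_0·(Z_L + jZ_0·tanβl)/(Z_0 + jZ_L·tanβl) = 198 + j4.37 Ω
Γ_s = (Z_in − Z_s)/(Z_in + Z_s) = (148 + j4.37)/(248 + j4.37), |Γ_s| = 0.596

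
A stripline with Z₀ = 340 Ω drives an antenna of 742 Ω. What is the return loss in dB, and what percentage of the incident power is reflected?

Γ = (742 − 340)/(742 + 340) = 0.372
RL = −20·log₁₀(0.372) = 8.6 dB
P_refl/P_inc = |Γ|² = 0.138

RL ≈ 8.6 dB; 13.8% of incident power reflected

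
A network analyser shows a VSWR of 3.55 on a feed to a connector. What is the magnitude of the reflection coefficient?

|Γ| ≈ 0.56

|Γ| = (S − 1)/(S + 1) = (3.55 − 1)/(3.55 + 1) = 2.55/4.55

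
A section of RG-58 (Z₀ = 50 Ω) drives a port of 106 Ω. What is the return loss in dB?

RL ≈ 8.9 dB

Γ = (106 − 50)/(106 + 50) = 0.359
RL = −20·log₁₀|Γ| = −20·log₁₀(0.359)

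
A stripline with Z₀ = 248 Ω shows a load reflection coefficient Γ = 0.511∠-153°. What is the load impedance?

Z_L = Z_0·(1 + Γ)/(1 − Γ) = 248·(0.545 − j0.232)/(1.46 + j0.232)

Z_L ≈ 84.4 − j53 Ω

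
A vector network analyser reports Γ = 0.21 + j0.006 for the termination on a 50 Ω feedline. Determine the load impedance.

Z_L ≈ 76.6 + j0.961 Ω

Z_L = Z_0·(1 + Γ)/(1 − Γ) = 50·(1.21 + j0.006)/(0.79 − j0.006)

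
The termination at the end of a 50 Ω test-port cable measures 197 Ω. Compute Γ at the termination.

Γ = (Z_L − Z_0)/(Z_L + Z_0) = (197 − 50)/(197 + 50) = 147/247

Γ = 0.595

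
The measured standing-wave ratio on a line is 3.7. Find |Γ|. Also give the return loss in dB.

|Γ| = (S − 1)/(S + 1) = (3.7 − 1)/(3.7 + 1) = 2.7/4.7
RL = −20·log₁₀|Γ| = −20·log₁₀(0.574)

|Γ| ≈ 0.574; return loss ≈ 4.81 dB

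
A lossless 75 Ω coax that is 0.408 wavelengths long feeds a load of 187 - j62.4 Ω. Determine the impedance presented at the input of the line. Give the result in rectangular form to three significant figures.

βl = 2π × 0.408 = 147°
tan(βl) = tan(147°) = -0.652
Z_in = Z_0·(Z_L + jZ_0·tanβl)/(Z_0 + jZ_L·tanβl)
     = 75·(187 − j111)/(34.3 − j122)

Z_in ≈ 93.4 + j88.7 Ω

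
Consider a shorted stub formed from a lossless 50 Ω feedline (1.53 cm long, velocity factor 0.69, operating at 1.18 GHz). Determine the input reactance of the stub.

X_in ≈ 30.5 Ω (inductive)

λ = v/f = 0.69·c / 1.18 GHz = 0.175 m
βl = 2π·l/λ = 2π × 0.0872 = 31.4°
tan(βl) = 0.61
For a shorted stub, Z_in = jZ_0·tan(βl)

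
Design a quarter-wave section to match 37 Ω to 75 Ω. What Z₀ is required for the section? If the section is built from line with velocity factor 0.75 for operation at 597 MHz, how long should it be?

Z_qwt ≈ 52.7 Ω; length ≈ 9.42 cm

Z_qwt = √(Z_0·R_L) = √(75 × 37) = √2775
λ = 0.75·c/f = 0.377 m, so l = λ/4 = 0.0942 m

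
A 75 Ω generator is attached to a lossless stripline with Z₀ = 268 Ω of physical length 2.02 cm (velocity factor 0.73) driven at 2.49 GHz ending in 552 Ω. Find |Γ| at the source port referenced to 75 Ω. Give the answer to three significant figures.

|Γ| ≈ 0.3

λ = v/f = 0.73·c / 2.49 GHz = 0.088 m
βl = 2π·l/λ = 2π × 0.23 = 82.7°
tan(βl) = 7.79
Z_in = Z_0·(Z_L + jZ_0·tanβl)/(Z_0 + jZ_L·tanβl) = 132 − j26.2 Ω
Γ_s = (Z_in − Z_s)/(Z_in + Z_s) = (56.7 − j26.2)/(207 − j26.2), |Γ_s| = 0.3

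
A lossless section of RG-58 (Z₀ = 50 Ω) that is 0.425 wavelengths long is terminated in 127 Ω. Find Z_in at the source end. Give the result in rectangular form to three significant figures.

Z_in ≈ 59.8 + j51.9 Ω

βl = 2π × 0.425 = 153°
tan(βl) = tan(153°) = -0.51
Z_in = Z_0·(Z_L + jZ_0·tanβl)/(Z_0 + jZ_L·tanβl)
     = 50·(127 − j25.5)/(50 − j64.7)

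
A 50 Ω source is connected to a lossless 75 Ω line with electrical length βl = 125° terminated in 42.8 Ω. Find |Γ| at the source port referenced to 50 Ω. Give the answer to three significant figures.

|Γ| ≈ 0.382

tan(βl) = -1.43
Z_in = Z_0·(Z_L + jZ_0·tanβl)/(Z_0 + jZ_L·tanβl) = 78.2 − j43.4 Ω
Γ_s = (Z_in − Z_s)/(Z_in + Z_s) = (28.2 − j43.4)/(128 − j43.4), |Γ_s| = 0.382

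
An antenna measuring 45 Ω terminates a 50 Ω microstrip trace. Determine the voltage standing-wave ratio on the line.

Γ = (45 − 50)/(45 + 50) = -0.0526
VSWR = (1 + 0.0526)/(1 − 0.0526)

VSWR ≈ 1.11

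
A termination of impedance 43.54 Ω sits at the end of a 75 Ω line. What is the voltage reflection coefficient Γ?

Γ = (Z_L − Z_0)/(Z_L + Z_0) = (43.54 − 75)/(43.54 + 75) = -31.46/118.5

Γ = -0.265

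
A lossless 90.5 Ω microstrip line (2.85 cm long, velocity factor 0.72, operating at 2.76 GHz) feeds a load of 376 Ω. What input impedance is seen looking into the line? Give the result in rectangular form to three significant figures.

λ = v/f = 0.72·c / 2.76 GHz = 0.0783 m
βl = 2π·l/λ = 2π × 0.364 = 131°
tan(βl) = tan(131°) = -1.15
Z_in = Z_0·(Z_L + jZ_0·tanβl)/(Z_0 + jZ_L·tanβl)
     = 90.5·(376 − j104)/(90.5 − j431)

Z_in ≈ 36.7 + j71.2 Ω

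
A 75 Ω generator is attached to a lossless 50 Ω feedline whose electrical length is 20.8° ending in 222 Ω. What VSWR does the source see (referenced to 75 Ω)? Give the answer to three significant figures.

VSWR ≈ 3.45

tan(βl) = 0.38
Z_in = Z_0·(Z_L + jZ_0·tanβl)/(Z_0 + jZ_L·tanβl) = 66.1 − j92.4 Ω
Γ_s = (Z_in − Z_s)/(Z_in + Z_s) = (-8.92 − j92.4)/(141 − j92.4), |Γ_s| = 0.551
VSWR = (1 + |Γ_s|)/(1 − |Γ_s|)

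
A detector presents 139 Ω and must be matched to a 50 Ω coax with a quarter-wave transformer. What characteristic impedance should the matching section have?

Z_qwt ≈ 83.4 Ω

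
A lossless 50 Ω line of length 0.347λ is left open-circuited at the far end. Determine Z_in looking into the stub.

Z_in ≈ +j34.9 Ω

βl = 2π × 0.347 = 125°
tan(βl) = -1.43
For an open-circuited stub, Z_in = −jZ_0·cot(βl) = −jZ_0/tan(βl)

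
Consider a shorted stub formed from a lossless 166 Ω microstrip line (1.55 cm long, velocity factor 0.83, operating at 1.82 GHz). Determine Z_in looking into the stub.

λ = v/f = 0.83·c / 1.82 GHz = 0.137 m
βl = 2π·l/λ = 2π × 0.113 = 40.8°
tan(βl) = 0.863
For a shorted stub, Z_in = jZ_0·tan(βl)

Z_in ≈ +j143 Ω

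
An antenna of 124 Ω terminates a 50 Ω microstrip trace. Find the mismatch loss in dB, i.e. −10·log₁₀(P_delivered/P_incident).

mismatch loss ≈ 0.866 dB

Γ = (124 − 50)/(124 + 50) = 0.425
|Γ|² = 0.181, so P_del/P_inc = 1 − |Γ|² = 0.819
ML = −10·log₁₀(1 − |Γ|²)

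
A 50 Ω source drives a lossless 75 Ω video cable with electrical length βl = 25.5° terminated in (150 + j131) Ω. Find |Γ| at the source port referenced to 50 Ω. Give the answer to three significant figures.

|Γ| ≈ 0.694

tan(βl) = 0.477
Z_in = Z_0·(Z_L + jZ_0·tanβl)/(Z_0 + jZ_L·tanβl) = 196 − j123 Ω
Γ_s = (Z_in − Z_s)/(Z_in + Z_s) = (146 − j123)/(246 − j123), |Γ_s| = 0.694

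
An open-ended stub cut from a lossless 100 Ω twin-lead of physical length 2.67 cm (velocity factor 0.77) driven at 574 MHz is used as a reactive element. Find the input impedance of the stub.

Z_in ≈ −j226 Ω

λ = v/f = 0.77·c / 574 MHz = 0.402 m
βl = 2π·l/λ = 2π × 0.0663 = 23.9°
tan(βl) = 0.443
For an open-ended stub, Z_in = −jZ_0·cot(βl) = −jZ_0/tan(βl)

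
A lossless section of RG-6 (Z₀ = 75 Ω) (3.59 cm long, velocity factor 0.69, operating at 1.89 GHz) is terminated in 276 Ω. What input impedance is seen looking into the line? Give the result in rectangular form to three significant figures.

Z_in ≈ 25.6 + j36.2 Ω

λ = v/f = 0.69·c / 1.89 GHz = 0.11 m
βl = 2π·l/λ = 2π × 0.328 = 118°
tan(βl) = tan(118°) = -1.88
Z_in = Z_0·(Z_L + jZ_0·tanβl)/(Z_0 + jZ_L·tanβl)
     = 75·(276 − j141)/(75 − j519)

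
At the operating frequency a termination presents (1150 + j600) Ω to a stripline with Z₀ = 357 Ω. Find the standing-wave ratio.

VSWR ≈ 4.17

Γ = (Z_L − Z_0)/(Z_L + Z_0) = (793 + j600)/(1507 + j600)
|Γ| = 994/1620 = 0.613
VSWR = (1 + |Γ|)/(1 − |Γ|) = 1.61/0.387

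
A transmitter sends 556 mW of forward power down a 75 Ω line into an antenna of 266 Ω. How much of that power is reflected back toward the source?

P_reflected ≈ 174 mW

Γ = (266 − 75)/(266 + 75) = 0.56
|Γ|² = 0.314
P_refl = |Γ|²·P_inc = 174 mW, P_del = (1 − |Γ|²)·P_inc = 382 mW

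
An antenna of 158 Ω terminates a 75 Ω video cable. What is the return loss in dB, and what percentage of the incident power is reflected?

Γ = (158 − 75)/(158 + 75) = 0.356
RL = −20·log₁₀(0.356) = 8.97 dB
P_refl/P_inc = |Γ|² = 0.127

RL ≈ 8.97 dB; 12.7% of incident power reflected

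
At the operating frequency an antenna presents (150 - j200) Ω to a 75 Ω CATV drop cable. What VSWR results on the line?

VSWR ≈ 5.89

Γ = (Z_L − Z_0)/(Z_L + Z_0) = (75 − j200)/(225 − j200)
|Γ| = 214/301 = 0.71
VSWR = (1 + |Γ|)/(1 − |Γ|) = 1.71/0.29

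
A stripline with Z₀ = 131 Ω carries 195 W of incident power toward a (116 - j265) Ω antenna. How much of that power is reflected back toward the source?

P_reflected ≈ 105 W

|Γ| = |(-15 − j265)/(247 − j265)| = 0.733
|Γ|² = 0.537
P_refl = |Γ|²·P_inc = 105 W, P_del = (1 − |Γ|²)·P_inc = 90.3 W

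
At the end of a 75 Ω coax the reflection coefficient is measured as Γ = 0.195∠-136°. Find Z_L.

Z_L ≈ 54.7 − j15.4 Ω

Z_L = Z_0·(1 + Γ)/(1 − Γ) = 75·(0.86 − j0.135)/(1.14 + j0.135)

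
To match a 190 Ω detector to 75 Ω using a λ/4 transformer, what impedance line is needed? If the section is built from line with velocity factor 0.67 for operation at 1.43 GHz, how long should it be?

Z_qwt ≈ 119 Ω; length ≈ 3.51 cm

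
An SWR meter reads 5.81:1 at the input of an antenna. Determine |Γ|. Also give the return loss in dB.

|Γ| ≈ 0.706; return loss ≈ 3.02 dB

|Γ| = (S − 1)/(S + 1) = (5.81 − 1)/(5.81 + 1) = 4.81/6.81
RL = −20·log₁₀|Γ| = −20·log₁₀(0.706)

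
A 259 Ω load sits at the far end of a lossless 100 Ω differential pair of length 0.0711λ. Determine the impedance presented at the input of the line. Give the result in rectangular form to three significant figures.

βl = 2π × 0.0711 = 25.6°
tan(βl) = tan(25.6°) = 0.479
Z_in = Z_0·(Z_L + jZ_0·tanβl)/(Z_0 + jZ_L·tanβl)
     = 100·(259 + j47.9)/(100 + j124)

Z_in ≈ 125 − j108 Ω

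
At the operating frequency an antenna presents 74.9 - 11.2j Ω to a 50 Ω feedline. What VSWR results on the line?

VSWR ≈ 1.56

Γ = (Z_L − Z_0)/(Z_L + Z_0) = (24.9 − j11.2)/(124.9 − j11.2)
|Γ| = 27.3/125 = 0.218
VSWR = (1 + |Γ|)/(1 − |Γ|) = 1.22/0.782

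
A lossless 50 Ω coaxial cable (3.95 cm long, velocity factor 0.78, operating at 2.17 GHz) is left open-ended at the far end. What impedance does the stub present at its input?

λ = v/f = 0.78·c / 2.17 GHz = 0.108 m
βl = 2π·l/λ = 2π × 0.366 = 132°
tan(βl) = -1.12
For an open-ended stub, Z_in = −jZ_0·cot(βl) = −jZ_0/tan(βl)

Z_in ≈ +j44.8 Ω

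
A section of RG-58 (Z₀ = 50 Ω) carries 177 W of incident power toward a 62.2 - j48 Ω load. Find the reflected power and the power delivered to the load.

P_reflected ≈ 29.2 W; P_delivered ≈ 148 W

|Γ| = |(12.2 − j48)/(112.2 − j48)| = 0.406
|Γ|² = 0.165
P_refl = |Γ|²·P_inc = 29.2 W, P_del = (1 − |Γ|²)·P_inc = 148 W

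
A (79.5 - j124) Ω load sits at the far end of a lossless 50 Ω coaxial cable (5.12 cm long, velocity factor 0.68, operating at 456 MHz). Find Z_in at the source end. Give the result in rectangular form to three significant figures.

λ = v/f = 0.68·c / 456 MHz = 0.447 m
βl = 2π·l/λ = 2π × 0.114 = 41.2°
tan(βl) = tan(41.2°) = 0.875
Z_in = Z_0·(Z_L + jZ_0·tanβl)/(Z_0 + jZ_L·tanβl)
     = 50·(79.5 − j80.2)/(159 + j69.6)

Z_in ≈ 11.7 − j30.4 Ω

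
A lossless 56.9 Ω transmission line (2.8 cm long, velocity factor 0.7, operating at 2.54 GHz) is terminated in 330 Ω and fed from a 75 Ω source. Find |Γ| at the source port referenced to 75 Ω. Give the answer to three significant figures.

|Γ| ≈ 0.742

λ = v/f = 0.7·c / 2.54 GHz = 0.0827 m
βl = 2π·l/λ = 2π × 0.339 = 122°
tan(βl) = -1.61
Z_in = Z_0·(Z_L + jZ_0·tanβl)/(Z_0 + jZ_L·tanβl) = 13.5 + j34 Ω
Γ_s = (Z_in − Z_s)/(Z_in + Z_s) = (-61.5 + j34)/(88.5 + j34), |Γ_s| = 0.742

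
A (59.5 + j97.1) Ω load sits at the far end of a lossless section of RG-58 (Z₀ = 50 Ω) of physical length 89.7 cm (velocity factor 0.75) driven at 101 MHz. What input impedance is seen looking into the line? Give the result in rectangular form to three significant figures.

Z_in ≈ 14.1 + j31.3 Ω

λ = v/f = 0.75·c / 101 MHz = 2.23 m
βl = 2π·l/λ = 2π × 0.403 = 145°
tan(βl) = tan(145°) = -0.701
Z_in = Z_0·(Z_L + jZ_0·tanβl)/(Z_0 + jZ_L·tanβl)
     = 50·(59.5 + j62)/(118 − j41.7)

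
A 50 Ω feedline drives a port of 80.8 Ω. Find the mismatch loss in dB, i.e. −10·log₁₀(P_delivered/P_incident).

Γ = (80.8 − 50)/(80.8 + 50) = 0.235
|Γ|² = 0.0554, so P_del/P_inc = 1 − |Γ|² = 0.945
ML = −10·log₁₀(1 − |Γ|²)

mismatch loss ≈ 0.248 dB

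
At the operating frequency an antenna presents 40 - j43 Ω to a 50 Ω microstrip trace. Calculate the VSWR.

Γ = (Z_L − Z_0)/(Z_L + Z_0) = (-10 − j43)/(90 − j43)
|Γ| = 44.1/99.7 = 0.443
VSWR = (1 + |Γ|)/(1 − |Γ|) = 1.44/0.557

VSWR ≈ 2.59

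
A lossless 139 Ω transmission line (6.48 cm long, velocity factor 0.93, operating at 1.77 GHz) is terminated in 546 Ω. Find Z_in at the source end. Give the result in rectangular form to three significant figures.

λ = v/f = 0.93·c / 1.77 GHz = 0.158 m
βl = 2π·l/λ = 2π × 0.411 = 148°
tan(βl) = tan(148°) = -0.625
Z_in = Z_0·(Z_L + jZ_0·tanβl)/(Z_0 + jZ_L·tanβl)
     = 139·(546 − j86.9)/(139 − j341)

Z_in ≈ 108 + j178 Ω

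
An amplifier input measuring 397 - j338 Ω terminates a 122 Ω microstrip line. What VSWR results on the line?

VSWR ≈ 5.75

Γ = (Z_L − Z_0)/(Z_L + Z_0) = (275 − j338)/(519 − j338)
|Γ| = 436/619 = 0.704
VSWR = (1 + |Γ|)/(1 − |Γ|) = 1.7/0.296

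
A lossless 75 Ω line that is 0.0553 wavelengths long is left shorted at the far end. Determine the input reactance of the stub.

βl = 2π × 0.0553 = 19.9°
tan(βl) = 0.362
For a shorted stub, Z_in = jZ_0·tan(βl)

X_in ≈ 27.2 Ω (inductive)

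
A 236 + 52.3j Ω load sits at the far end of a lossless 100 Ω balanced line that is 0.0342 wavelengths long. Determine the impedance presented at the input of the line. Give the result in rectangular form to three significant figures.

βl = 2π × 0.0342 = 12.3°
tan(βl) = tan(12.3°) = 0.218
Z_in = Z_0·(Z_L + jZ_0·tanβl)/(Z_0 + jZ_L·tanβl)
     = 100·(236 + j74.1)/(88.6 + j51.5)

Z_in ≈ 235 − j53.2 Ω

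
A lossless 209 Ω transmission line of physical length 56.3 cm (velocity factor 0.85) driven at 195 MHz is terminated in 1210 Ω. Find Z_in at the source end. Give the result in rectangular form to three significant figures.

λ = v/f = 0.85·c / 195 MHz = 1.31 m
βl = 2π·l/λ = 2π × 0.431 = 155°
tan(βl) = tan(155°) = -0.467
Z_in = Z_0·(Z_L + jZ_0·tanβl)/(Z_0 + jZ_L·tanβl)
     = 209·(1210 − j97.5)/(209 − j564)

Z_in ≈ 178 + j382 Ω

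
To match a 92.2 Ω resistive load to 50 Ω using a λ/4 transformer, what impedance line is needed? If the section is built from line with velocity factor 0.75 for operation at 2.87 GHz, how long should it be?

Z_qwt = √(Z_0·R_L) = √(50 × 92.2) = √4610
λ = 0.75·c/f = 0.0784 m, so l = λ/4 = 0.0196 m

Z_qwt ≈ 67.9 Ω; length ≈ 1.96 cm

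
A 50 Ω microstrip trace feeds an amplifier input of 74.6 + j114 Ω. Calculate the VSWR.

Γ = (Z_L − Z_0)/(Z_L + Z_0) = (24.6 + j114)/(124.6 + j114)
|Γ| = 117/169 = 0.691
VSWR = (1 + |Γ|)/(1 − |Γ|) = 1.69/0.309

VSWR ≈ 5.46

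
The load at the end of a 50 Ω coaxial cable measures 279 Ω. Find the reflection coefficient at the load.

Γ = 0.696

Γ = (Z_L − Z_0)/(Z_L + Z_0) = (279 − 50)/(279 + 50) = 229/329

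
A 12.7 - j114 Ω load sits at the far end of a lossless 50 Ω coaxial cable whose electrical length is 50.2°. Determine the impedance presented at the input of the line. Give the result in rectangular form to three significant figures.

Z_in ≈ 2.21 − j14.6 Ω

tan(βl) = tan(50.2°) = 1.2
Z_in = Z_0·(Z_L + jZ_0·tanβl)/(Z_0 + jZ_L·tanβl)
     = 50·(12.7 − j54)/(187 + j15.2)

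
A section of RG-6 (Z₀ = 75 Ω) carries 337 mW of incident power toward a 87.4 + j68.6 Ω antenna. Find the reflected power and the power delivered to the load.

P_reflected ≈ 52.7 mW; P_delivered ≈ 284 mW

|Γ| = |(12.4 + j68.6)/(162.4 + j68.6)| = 0.395
|Γ|² = 0.156
P_refl = |Γ|²·P_inc = 52.7 mW, P_del = (1 − |Γ|²)·P_inc = 284 mW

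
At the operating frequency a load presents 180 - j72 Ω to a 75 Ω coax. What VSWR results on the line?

Γ = (Z_L − Z_0)/(Z_L + Z_0) = (105 − j72)/(255 − j72)
|Γ| = 127/265 = 0.48
VSWR = (1 + |Γ|)/(1 − |Γ|) = 1.48/0.52

VSWR ≈ 2.85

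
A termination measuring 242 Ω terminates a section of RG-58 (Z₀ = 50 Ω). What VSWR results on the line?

Γ = (242 − 50)/(242 + 50) = 0.658
VSWR = (1 + 0.658)/(1 − 0.658)

VSWR ≈ 4.84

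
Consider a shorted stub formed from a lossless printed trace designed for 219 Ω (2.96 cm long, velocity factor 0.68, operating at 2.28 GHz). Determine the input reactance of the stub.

X_in ≈ -394 Ω (capacitive)

λ = v/f = 0.68·c / 2.28 GHz = 0.0895 m
βl = 2π·l/λ = 2π × 0.331 = 119°
tan(βl) = -1.8
For a shorted stub, Z_in = jZ_0·tan(βl)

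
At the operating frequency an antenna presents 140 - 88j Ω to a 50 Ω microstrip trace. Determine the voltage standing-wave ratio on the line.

Γ = (Z_L − Z_0)/(Z_L + Z_0) = (90 − j88)/(190 − j88)
|Γ| = 126/209 = 0.601
VSWR = (1 + |Γ|)/(1 − |Γ|) = 1.6/0.399

VSWR ≈ 4.01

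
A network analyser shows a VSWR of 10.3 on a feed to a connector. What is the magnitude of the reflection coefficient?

|Γ| = (S − 1)/(S + 1) = (10.3 − 1)/(10.3 + 1) = 9.3/11.3

|Γ| ≈ 0.823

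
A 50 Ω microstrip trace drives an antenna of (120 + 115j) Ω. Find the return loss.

RL ≈ 3.66 dB

Γ = (70 + j115)/(170 + j115), |Γ| = 0.656
RL = −20·log₁₀|Γ| = −20·log₁₀(0.656)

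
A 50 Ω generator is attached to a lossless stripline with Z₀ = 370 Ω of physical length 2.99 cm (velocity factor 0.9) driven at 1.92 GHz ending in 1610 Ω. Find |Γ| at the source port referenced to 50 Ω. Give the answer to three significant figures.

λ = v/f = 0.9·c / 1.92 GHz = 0.141 m
βl = 2π·l/λ = 2π × 0.213 = 76.5°
tan(βl) = 4.18
Z_in = Z_0·(Z_L + jZ_0·tanβl)/(Z_0 + jZ_L·tanβl) = 89.6 − j83.6 Ω
Γ_s = (Z_in − Z_s)/(Z_in + Z_s) = (39.6 − j83.6)/(140 − j83.6), |Γ_s| = 0.568

|Γ| ≈ 0.568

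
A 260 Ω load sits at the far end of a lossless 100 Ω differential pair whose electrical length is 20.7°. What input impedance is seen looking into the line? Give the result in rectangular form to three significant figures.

tan(βl) = tan(20.7°) = 0.378
Z_in = Z_0·(Z_L + jZ_0·tanβl)/(Z_0 + jZ_L·tanβl)
     = 100·(260 + j37.8)/(100 + j98.2)

Z_in ≈ 151 − j111 Ω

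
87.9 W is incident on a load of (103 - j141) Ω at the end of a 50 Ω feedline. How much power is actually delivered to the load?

|Γ| = |(53 − j141)/(153 − j141)| = 0.724
|Γ|² = 0.524
P_refl = |Γ|²·P_inc = 46.1 W, P_del = (1 − |Γ|²)·P_inc = 41.8 W

P_delivered ≈ 41.8 W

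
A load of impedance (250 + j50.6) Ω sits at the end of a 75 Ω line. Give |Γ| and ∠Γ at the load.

Γ ≈ 0.554 ∠ 7.28°

Γ = (Z_L − Z_0)/(Z_L + Z_0) = (175 + j50.6)/(325 + j50.6)
|Γ| = 182/329 = 0.554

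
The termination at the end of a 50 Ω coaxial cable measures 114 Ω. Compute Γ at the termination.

Γ = (Z_L − Z_0)/(Z_L + Z_0) = (114 − 50)/(114 + 50) = 64/164

Γ = 0.39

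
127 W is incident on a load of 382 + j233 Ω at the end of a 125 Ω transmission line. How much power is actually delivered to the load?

P_delivered ≈ 77.9 W

|Γ| = |(257 + j233)/(507 + j233)| = 0.622
|Γ|² = 0.387
P_refl = |Γ|²·P_inc = 49.1 W, P_del = (1 − |Γ|²)·P_inc = 77.9 W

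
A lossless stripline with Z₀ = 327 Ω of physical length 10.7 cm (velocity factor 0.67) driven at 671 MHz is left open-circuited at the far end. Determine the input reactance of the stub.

λ = v/f = 0.67·c / 671 MHz = 0.3 m
βl = 2π·l/λ = 2π × 0.357 = 129°
tan(βl) = -1.25
For an open-circuited stub, Z_in = −jZ_0·cot(βl) = −jZ_0/tan(βl)

X_in ≈ 261 Ω (inductive)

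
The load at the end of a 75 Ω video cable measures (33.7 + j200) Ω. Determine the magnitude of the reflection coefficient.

Γ = (Z_L − Z_0)/(Z_L + Z_0) = (-41.3 + j200)/(108.7 + j200)
|Γ| = 204/228

|Γ| ≈ 0.897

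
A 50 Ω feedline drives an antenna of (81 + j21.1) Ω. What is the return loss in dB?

RL ≈ 11 dB

Γ = (31 + j21.1)/(131 + j21.1), |Γ| = 0.283
RL = −20·log₁₀|Γ| = −20·log₁₀(0.283)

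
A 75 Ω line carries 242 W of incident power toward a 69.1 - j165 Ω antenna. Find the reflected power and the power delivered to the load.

|Γ| = |(-5.9 − j165)/(144.1 − j165)| = 0.754
|Γ|² = 0.568
P_refl = |Γ|²·P_inc = 137 W, P_del = (1 − |Γ|²)·P_inc = 105 W

P_reflected ≈ 137 W; P_delivered ≈ 105 W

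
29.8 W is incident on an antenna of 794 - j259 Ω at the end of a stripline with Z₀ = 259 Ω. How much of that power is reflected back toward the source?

P_reflected ≈ 8.95 W

|Γ| = |(535 − j259)/(1053 − j259)| = 0.548
|Γ|² = 0.3
P_refl = |Γ|²·P_inc = 8.95 W, P_del = (1 − |Γ|²)·P_inc = 20.8 W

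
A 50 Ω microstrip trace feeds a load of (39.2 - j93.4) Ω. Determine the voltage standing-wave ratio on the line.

VSWR ≈ 6.35

Γ = (Z_L − Z_0)/(Z_L + Z_0) = (-10.8 − j93.4)/(89.2 − j93.4)
|Γ| = 94/129 = 0.728
VSWR = (1 + |Γ|)/(1 − |Γ|) = 1.73/0.272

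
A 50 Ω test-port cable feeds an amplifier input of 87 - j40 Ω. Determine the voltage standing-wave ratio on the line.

VSWR ≈ 2.24

Γ = (Z_L − Z_0)/(Z_L + Z_0) = (37 − j40)/(137 − j40)
|Γ| = 54.5/143 = 0.382
VSWR = (1 + |Γ|)/(1 − |Γ|) = 1.38/0.618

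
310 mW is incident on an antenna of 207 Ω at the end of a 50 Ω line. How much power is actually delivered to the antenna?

Γ = (207 − 50)/(207 + 50) = 0.611
|Γ|² = 0.373
P_refl = |Γ|²·P_inc = 116 mW, P_del = (1 − |Γ|²)·P_inc = 194 mW

P_delivered ≈ 194 mW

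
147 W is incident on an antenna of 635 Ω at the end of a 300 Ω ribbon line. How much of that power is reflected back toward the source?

P_reflected ≈ 18.9 W

Γ = (635 − 300)/(635 + 300) = 0.358
|Γ|² = 0.128
P_refl = |Γ|²·P_inc = 18.9 W, P_del = (1 − |Γ|²)·P_inc = 128 W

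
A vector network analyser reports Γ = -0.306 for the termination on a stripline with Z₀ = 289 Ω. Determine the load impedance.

Z_L = Z_0·(1 + Γ)/(1 − Γ) = 289·(0.694)/(1.31)

Z_L ≈ 154 Ω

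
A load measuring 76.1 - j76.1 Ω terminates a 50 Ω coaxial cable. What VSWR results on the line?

VSWR ≈ 3.41

Γ = (Z_L − Z_0)/(Z_L + Z_0) = (26.1 − j76.1)/(126.1 − j76.1)
|Γ| = 80.5/147 = 0.546
VSWR = (1 + |Γ|)/(1 − |Γ|) = 1.55/0.454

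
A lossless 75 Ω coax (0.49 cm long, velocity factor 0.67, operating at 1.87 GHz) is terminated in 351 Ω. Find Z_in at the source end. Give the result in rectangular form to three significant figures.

λ = v/f = 0.67·c / 1.87 GHz = 0.107 m
βl = 2π·l/λ = 2π × 0.0456 = 16.4°
tan(βl) = tan(16.4°) = 0.295
Z_in = Z_0·(Z_L + jZ_0·tanβl)/(Z_0 + jZ_L·tanβl)
     = 75·(351 + j22.1)/(75 + j103)

Z_in ≈ 132 − j159 Ω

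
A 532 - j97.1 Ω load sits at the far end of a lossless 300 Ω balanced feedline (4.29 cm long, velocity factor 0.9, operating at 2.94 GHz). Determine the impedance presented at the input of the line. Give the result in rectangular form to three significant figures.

λ = v/f = 0.9·c / 2.94 GHz = 0.0918 m
βl = 2π·l/λ = 2π × 0.467 = 168°
tan(βl) = tan(168°) = -0.209
Z_in = Z_0·(Z_L + jZ_0·tanβl)/(Z_0 + jZ_L·tanβl)
     = 300·(532 − j160)/(280 − j111)

Z_in ≈ 551 + j48.2 Ω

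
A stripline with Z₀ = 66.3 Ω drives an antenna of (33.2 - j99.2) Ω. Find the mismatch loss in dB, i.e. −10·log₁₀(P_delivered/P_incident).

mismatch loss ≈ 3.51 dB

Γ = (-33.1 − j99.2)/(99.5 − j99.2), |Γ| = 0.744
|Γ|² = 0.554, so P_del/P_inc = 1 − |Γ|² = 0.446
ML = −10·log₁₀(1 − |Γ|²)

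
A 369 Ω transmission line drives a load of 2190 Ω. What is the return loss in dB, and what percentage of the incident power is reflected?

Γ = (2190 − 369)/(2190 + 369) = 0.712
RL = −20·log₁₀(0.712) = 2.96 dB
P_refl/P_inc = |Γ|² = 0.506

RL ≈ 2.96 dB; 50.6% of incident power reflected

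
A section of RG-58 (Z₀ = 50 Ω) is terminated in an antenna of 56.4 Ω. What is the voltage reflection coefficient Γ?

Γ = 0.0602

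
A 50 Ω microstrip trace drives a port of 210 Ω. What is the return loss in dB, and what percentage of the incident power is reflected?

RL ≈ 4.22 dB; 37.9% of incident power reflected

Γ = (210 − 50)/(210 + 50) = 0.615
RL = −20·log₁₀(0.615) = 4.22 dB
P_refl/P_inc = |Γ|² = 0.379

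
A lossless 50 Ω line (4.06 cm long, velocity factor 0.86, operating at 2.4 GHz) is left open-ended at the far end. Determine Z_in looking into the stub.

Z_in ≈ +j51.7 Ω

λ = v/f = 0.86·c / 2.4 GHz = 0.107 m
βl = 2π·l/λ = 2π × 0.378 = 136°
tan(βl) = -0.967
For an open-ended stub, Z_in = −jZ_0·cot(βl) = −jZ_0/tan(βl)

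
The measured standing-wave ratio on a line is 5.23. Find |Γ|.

|Γ| = (S − 1)/(S + 1) = (5.23 − 1)/(5.23 + 1) = 4.23/6.23

|Γ| ≈ 0.679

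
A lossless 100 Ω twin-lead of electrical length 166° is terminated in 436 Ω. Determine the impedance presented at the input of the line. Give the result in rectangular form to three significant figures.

tan(βl) = tan(166°) = -0.249
Z_in = Z_0·(Z_L + jZ_0·tanβl)/(Z_0 + jZ_L·tanβl)
     = 100·(436 − j24.9)/(100 − j109)

Z_in ≈ 212 + j206 Ω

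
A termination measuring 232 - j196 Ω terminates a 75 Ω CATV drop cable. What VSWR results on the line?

Γ = (Z_L − Z_0)/(Z_L + Z_0) = (157 − j196)/(307 − j196)
|Γ| = 251/364 = 0.689
VSWR = (1 + |Γ|)/(1 − |Γ|) = 1.69/0.311

VSWR ≈ 5.44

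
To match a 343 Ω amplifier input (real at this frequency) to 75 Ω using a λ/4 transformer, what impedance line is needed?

Z_qwt ≈ 160 Ω

Z_qwt = √(Z_0·R_L) = √(75 × 343) = √25720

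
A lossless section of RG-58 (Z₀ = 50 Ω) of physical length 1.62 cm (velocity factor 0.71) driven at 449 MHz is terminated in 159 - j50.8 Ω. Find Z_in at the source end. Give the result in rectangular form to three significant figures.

Z_in ≈ 84.5 − j80.6 Ω

λ = v/f = 0.71·c / 449 MHz = 0.474 m
βl = 2π·l/λ = 2π × 0.0341 = 12.3°
tan(βl) = tan(12.3°) = 0.218
Z_in = Z_0·(Z_L + jZ_0·tanβl)/(Z_0 + jZ_L·tanβl)
     = 50·(159 − j39.9)/(61.1 + j34.6)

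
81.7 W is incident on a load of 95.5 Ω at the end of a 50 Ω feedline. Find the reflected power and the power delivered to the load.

Γ = (95.5 − 50)/(95.5 + 50) = 0.313
|Γ|² = 0.0978
P_refl = |Γ|²·P_inc = 7.99 W, P_del = (1 − |Γ|²)·P_inc = 73.7 W

P_reflected ≈ 7.99 W; P_delivered ≈ 73.7 W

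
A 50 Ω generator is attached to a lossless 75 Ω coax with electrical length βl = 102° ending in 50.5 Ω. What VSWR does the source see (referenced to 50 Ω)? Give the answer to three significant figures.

VSWR ≈ 2.19

tan(βl) = -4.7
Z_in = Z_0·(Z_L + jZ_0·tanβl)/(Z_0 + jZ_L·tanβl) = 106 − j17.5 Ω
Γ_s = (Z_in − Z_s)/(Z_in + Z_s) = (55.9 − j17.5)/(156 − j17.5), |Γ_s| = 0.373
VSWR = (1 + |Γ_s|)/(1 − |Γ_s|)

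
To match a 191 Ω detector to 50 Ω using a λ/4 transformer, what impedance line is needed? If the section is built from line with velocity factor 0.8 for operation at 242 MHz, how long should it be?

Z_qwt ≈ 97.7 Ω; length ≈ 24.8 cm

Z_qwt = √(Z_0·R_L) = √(50 × 191) = √9550
λ = 0.8·c/f = 0.992 m, so l = λ/4 = 0.248 m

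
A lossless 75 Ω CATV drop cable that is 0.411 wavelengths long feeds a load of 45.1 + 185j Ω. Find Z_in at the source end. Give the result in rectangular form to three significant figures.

βl = 2π × 0.411 = 148°
tan(βl) = tan(148°) = -0.626
Z_in = Z_0·(Z_L + jZ_0·tanβl)/(Z_0 + jZ_L·tanβl)
     = 75·(45.1 + j138)/(191 − j28.2)

Z_in ≈ 9.49 + j55.7 Ω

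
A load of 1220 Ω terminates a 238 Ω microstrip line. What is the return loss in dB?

RL ≈ 3.43 dB

Γ = (1220 − 238)/(1220 + 238) = 0.674
RL = −20·log₁₀|Γ| = −20·log₁₀(0.674)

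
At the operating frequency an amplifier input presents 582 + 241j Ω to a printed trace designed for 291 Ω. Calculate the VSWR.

VSWR ≈ 2.43

Γ = (Z_L − Z_0)/(Z_L + Z_0) = (291 + j241)/(873 + j241)
|Γ| = 378/906 = 0.417
VSWR = (1 + |Γ|)/(1 − |Γ|) = 1.42/0.583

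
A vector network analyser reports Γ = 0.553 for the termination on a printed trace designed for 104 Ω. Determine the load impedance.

Z_L = Z_0·(1 + Γ)/(1 − Γ) = 104·(1.55)/(0.447)

Z_L ≈ 361 Ω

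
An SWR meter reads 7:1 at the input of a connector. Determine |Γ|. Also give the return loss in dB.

|Γ| ≈ 0.75; return loss ≈ 2.5 dB

|Γ| = (S − 1)/(S + 1) = (7 − 1)/(7 + 1) = 6/8
RL = −20·log₁₀|Γ| = −20·log₁₀(0.75)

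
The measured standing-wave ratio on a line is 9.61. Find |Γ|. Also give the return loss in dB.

|Γ| ≈ 0.811; return loss ≈ 1.81 dB

|Γ| = (S − 1)/(S + 1) = (9.61 − 1)/(9.61 + 1) = 8.61/10.6
RL = −20·log₁₀|Γ| = −20·log₁₀(0.811)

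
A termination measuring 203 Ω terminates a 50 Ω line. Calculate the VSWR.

VSWR ≈ 4.06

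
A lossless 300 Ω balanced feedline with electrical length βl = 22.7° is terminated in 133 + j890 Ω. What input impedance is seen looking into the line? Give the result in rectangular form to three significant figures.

Z_in ≈ 1690 − j2910 Ω

tan(βl) = tan(22.7°) = 0.418
Z_in = Z_0·(Z_L + jZ_0·tanβl)/(Z_0 + jZ_L·tanβl)
     = 300·(133 + j1020)/(-72.3 + j55.6)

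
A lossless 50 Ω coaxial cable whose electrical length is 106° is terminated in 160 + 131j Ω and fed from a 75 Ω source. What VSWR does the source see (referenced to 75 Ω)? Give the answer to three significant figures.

tan(βl) = -3.49
Z_in = Z_0·(Z_L + jZ_0·tanβl)/(Z_0 + jZ_L·tanβl) = 9.27 + j5.92 Ω
Γ_s = (Z_in − Z_s)/(Z_in + Z_s) = (-65.7 + j5.92)/(84.3 + j5.92), |Γ_s| = 0.781
VSWR = (1 + |Γ_s|)/(1 − |Γ_s|)

VSWR ≈ 8.15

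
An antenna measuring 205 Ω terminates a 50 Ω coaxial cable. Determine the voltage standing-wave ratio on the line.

VSWR ≈ 4.1

Γ = (205 − 50)/(205 + 50) = 0.608
VSWR = (1 + 0.608)/(1 − 0.608)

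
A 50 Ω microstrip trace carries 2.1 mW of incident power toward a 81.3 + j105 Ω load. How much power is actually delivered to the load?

|Γ| = |(31.3 + j105)/(131.3 + j105)| = 0.652
|Γ|² = 0.425
P_refl = |Γ|²·P_inc = 0.892 mW, P_del = (1 − |Γ|²)·P_inc = 1.21 mW

P_delivered ≈ 1.21 mW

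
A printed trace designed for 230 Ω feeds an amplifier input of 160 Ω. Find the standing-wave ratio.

VSWR ≈ 1.44

Γ = (160 − 230)/(160 + 230) = -0.179
VSWR = (1 + 0.179)/(1 − 0.179)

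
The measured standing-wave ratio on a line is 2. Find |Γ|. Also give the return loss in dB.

|Γ| = (S − 1)/(S + 1) = (2 − 1)/(2 + 1) = 1/3
RL = −20·log₁₀|Γ| = −20·log₁₀(0.333)

|Γ| ≈ 0.333; return loss ≈ 9.54 dB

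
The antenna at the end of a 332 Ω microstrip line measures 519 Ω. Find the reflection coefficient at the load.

Γ = (Z_L − Z_0)/(Z_L + Z_0) = (519 − 332)/(519 + 332) = 187/851

Γ = 0.22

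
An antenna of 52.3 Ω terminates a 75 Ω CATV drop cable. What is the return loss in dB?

Γ = (52.3 − 75)/(52.3 + 75) = -0.178
RL = −20·log₁₀|Γ| = −20·log₁₀(0.178)

RL ≈ 15 dB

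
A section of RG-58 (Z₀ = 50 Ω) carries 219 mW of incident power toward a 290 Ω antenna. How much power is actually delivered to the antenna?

Γ = (290 − 50)/(290 + 50) = 0.706
|Γ|² = 0.498
P_refl = |Γ|²·P_inc = 109 mW, P_del = (1 − |Γ|²)·P_inc = 110 mW

P_delivered ≈ 110 mW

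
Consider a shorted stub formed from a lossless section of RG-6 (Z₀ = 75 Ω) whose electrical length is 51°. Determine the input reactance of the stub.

tan(βl) = 1.23
For a shorted stub, Z_in = jZ_0·tan(βl)

X_in ≈ 92.6 Ω (inductive)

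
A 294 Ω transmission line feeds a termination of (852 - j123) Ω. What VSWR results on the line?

Γ = (Z_L − Z_0)/(Z_L + Z_0) = (558 − j123)/(1146 − j123)
|Γ| = 571/1150 = 0.496
VSWR = (1 + |Γ|)/(1 − |Γ|) = 1.5/0.504

VSWR ≈ 2.97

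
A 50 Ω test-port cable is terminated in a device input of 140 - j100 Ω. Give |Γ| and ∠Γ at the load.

Γ = (Z_L − Z_0)/(Z_L + Z_0) = (90 − j100)/(190 − j100)
|Γ| = 135/215 = 0.627

Γ ≈ 0.627 ∠ -20.3°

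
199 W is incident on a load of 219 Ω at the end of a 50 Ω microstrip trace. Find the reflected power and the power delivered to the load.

P_reflected ≈ 78.5 W; P_delivered ≈ 120 W

Γ = (219 − 50)/(219 + 50) = 0.628
|Γ|² = 0.395
P_refl = |Γ|²·P_inc = 78.5 W, P_del = (1 − |Γ|²)·P_inc = 120 W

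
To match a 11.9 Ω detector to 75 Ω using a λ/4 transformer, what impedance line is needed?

Z_qwt ≈ 29.9 Ω

Z_qwt = √(Z_0·R_L) = √(75 × 11.9) = √892.5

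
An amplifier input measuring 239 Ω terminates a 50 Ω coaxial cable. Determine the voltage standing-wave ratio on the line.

Γ = (239 − 50)/(239 + 50) = 0.654
VSWR = (1 + 0.654)/(1 − 0.654)

VSWR ≈ 4.78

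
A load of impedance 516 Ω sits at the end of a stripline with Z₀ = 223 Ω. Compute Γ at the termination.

Γ = (Z_L − Z_0)/(Z_L + Z_0) = (516 − 223)/(516 + 223) = 293/739

Γ = 0.396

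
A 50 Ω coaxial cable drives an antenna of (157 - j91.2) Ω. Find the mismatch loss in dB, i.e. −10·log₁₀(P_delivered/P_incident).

Γ = (107 − j91.2)/(207 − j91.2), |Γ| = 0.622
|Γ|² = 0.386, so P_del/P_inc = 1 − |Γ|² = 0.614
ML = −10·log₁₀(1 − |Γ|²)

mismatch loss ≈ 2.12 dB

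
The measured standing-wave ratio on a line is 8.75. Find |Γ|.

|Γ| = (S − 1)/(S + 1) = (8.75 − 1)/(8.75 + 1) = 7.75/9.75

|Γ| ≈ 0.795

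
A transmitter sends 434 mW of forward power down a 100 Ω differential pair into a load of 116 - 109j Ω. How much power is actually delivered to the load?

|Γ| = |(16 − j109)/(216 − j109)| = 0.455
|Γ|² = 0.207
P_refl = |Γ|²·P_inc = 90 mW, P_del = (1 − |Γ|²)·P_inc = 344 mW

P_delivered ≈ 344 mW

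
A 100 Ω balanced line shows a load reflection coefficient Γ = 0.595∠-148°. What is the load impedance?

Z_L = Z_0·(1 + Γ)/(1 − Γ) = 100·(0.495 − j0.315)/(1.5 + j0.315)

Z_L ≈ 27.3 − j26.7 Ω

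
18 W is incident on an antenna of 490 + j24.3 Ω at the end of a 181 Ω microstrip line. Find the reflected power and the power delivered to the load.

|Γ| = |(309 + j24.3)/(671 + j24.3)| = 0.462
|Γ|² = 0.213
P_refl = |Γ|²·P_inc = 3.84 W, P_del = (1 − |Γ|²)·P_inc = 14.2 W

P_reflected ≈ 3.84 W; P_delivered ≈ 14.2 W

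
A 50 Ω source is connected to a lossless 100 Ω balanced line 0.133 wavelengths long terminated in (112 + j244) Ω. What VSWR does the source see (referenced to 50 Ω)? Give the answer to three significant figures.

VSWR ≈ 11.9

βl = 2π × 0.133 = 47.9°
tan(βl) = 1.11
Z_in = Z_0·(Z_L + jZ_0·tanβl)/(Z_0 + jZ_L·tanβl) = 56.3 − j168 Ω
Γ_s = (Z_in − Z_s)/(Z_in + Z_s) = (6.34 − j168)/(106 − j168), |Γ_s| = 0.845
VSWR = (1 + |Γ_s|)/(1 − |Γ_s|)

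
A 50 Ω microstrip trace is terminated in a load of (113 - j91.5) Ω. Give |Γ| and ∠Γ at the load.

Γ = (Z_L − Z_0)/(Z_L + Z_0) = (63 − j91.5)/(163 − j91.5)
|Γ| = 111/187 = 0.594

Γ ≈ 0.594 ∠ -26.1°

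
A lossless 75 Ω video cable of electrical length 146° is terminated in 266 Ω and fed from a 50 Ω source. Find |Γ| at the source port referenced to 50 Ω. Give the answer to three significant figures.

tan(βl) = -0.675
Z_in = Z_0·(Z_L + jZ_0·tanβl)/(Z_0 + jZ_L·tanβl) = 57.6 + j87.1 Ω
Γ_s = (Z_in − Z_s)/(Z_in + Z_s) = (7.57 + j87.1)/(108 + j87.1), |Γ_s| = 0.632

|Γ| ≈ 0.632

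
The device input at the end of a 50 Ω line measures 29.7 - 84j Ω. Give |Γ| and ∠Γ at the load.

Γ = (Z_L − Z_0)/(Z_L + Z_0) = (-20.3 − j84)/(79.7 − j84)
|Γ| = 86.4/116 = 0.746

Γ ≈ 0.746 ∠ -57.1°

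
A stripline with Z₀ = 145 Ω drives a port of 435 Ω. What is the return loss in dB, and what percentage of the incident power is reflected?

Γ = (435 − 145)/(435 + 145) = 0.5
RL = −20·log₁₀(0.5) = 6.02 dB
P_refl/P_inc = |Γ|² = 0.25

RL ≈ 6.02 dB; 25% of incident power reflected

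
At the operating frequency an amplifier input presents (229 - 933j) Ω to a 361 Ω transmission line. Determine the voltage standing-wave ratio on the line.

VSWR ≈ 12.7

Γ = (Z_L − Z_0)/(Z_L + Z_0) = (-132 − j933)/(590 − j933)
|Γ| = 942/1100 = 0.854
VSWR = (1 + |Γ|)/(1 − |Γ|) = 1.85/0.146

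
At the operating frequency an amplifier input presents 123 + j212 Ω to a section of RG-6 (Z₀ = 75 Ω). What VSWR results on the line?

VSWR ≈ 6.98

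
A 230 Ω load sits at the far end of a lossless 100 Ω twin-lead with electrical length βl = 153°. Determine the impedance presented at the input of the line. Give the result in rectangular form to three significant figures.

Z_in ≈ 122 + j92.1 Ω

tan(βl) = tan(153°) = -0.51
Z_in = Z_0·(Z_L + jZ_0·tanβl)/(Z_0 + jZ_L·tanβl)
     = 100·(230 − j51)/(100 − j117)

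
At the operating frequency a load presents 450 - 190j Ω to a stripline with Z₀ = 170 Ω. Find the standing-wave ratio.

VSWR ≈ 3.18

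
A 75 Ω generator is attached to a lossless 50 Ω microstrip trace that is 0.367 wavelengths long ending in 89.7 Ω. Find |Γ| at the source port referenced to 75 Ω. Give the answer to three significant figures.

|Γ| ≈ 0.361

βl = 2π × 0.367 = 132°
tan(βl) = -1.11
Z_in = Z_0·(Z_L + jZ_0·tanβl)/(Z_0 + jZ_L·tanβl) = 40.4 + j24.9 Ω
Γ_s = (Z_in − Z_s)/(Z_in + Z_s) = (-34.6 + j24.9)/(115 + j24.9), |Γ_s| = 0.361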